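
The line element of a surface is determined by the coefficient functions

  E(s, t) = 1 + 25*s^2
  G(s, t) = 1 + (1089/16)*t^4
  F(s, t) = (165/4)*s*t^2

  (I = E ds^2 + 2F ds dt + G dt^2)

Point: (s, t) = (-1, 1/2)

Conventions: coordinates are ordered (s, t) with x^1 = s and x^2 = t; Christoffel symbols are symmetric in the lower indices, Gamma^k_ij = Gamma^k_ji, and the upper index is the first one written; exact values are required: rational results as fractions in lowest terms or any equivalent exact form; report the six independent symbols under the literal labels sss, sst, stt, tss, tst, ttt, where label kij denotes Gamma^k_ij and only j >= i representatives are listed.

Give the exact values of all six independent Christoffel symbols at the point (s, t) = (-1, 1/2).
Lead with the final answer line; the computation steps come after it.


Answer: Gamma_sss = -1280/1549, Gamma_sst = 0, Gamma_stt = -2112/1549, Gamma_tss = 528/1549, Gamma_tst = 0, Gamma_ttt = 4356/7745

E = 26, F = -165/16, G = 1345/256 at the point
E_s = -50, E_t = 0, F_s = 165/16, F_t = -165/4, G_s = 0, G_t = 1089/32
EG - F^2 = 7745/256;  g^inv = (256/7745) * [[1345/256, 165/16], [165/16, 26]]
first-kind symbols [ij,l] = (1/2)(d_i g_jl + d_j g_il - d_l g_ij): [ss,s] = E_s/2 = -25, [ss,t] = F_s - E_t/2 = 165/16, [st,s] = E_t/2 = 0, [st,t] = G_s/2 = 0, [tt,s] = F_t - G_s/2 = -165/4, [tt,t] = G_t/2 = 1089/64
Gamma^s_ij = (G*[ij,s] - F*[ij,t])/(EG - F^2), Gamma^t_ij = (E*[ij,t] - F*[ij,s])/(EG - F^2)


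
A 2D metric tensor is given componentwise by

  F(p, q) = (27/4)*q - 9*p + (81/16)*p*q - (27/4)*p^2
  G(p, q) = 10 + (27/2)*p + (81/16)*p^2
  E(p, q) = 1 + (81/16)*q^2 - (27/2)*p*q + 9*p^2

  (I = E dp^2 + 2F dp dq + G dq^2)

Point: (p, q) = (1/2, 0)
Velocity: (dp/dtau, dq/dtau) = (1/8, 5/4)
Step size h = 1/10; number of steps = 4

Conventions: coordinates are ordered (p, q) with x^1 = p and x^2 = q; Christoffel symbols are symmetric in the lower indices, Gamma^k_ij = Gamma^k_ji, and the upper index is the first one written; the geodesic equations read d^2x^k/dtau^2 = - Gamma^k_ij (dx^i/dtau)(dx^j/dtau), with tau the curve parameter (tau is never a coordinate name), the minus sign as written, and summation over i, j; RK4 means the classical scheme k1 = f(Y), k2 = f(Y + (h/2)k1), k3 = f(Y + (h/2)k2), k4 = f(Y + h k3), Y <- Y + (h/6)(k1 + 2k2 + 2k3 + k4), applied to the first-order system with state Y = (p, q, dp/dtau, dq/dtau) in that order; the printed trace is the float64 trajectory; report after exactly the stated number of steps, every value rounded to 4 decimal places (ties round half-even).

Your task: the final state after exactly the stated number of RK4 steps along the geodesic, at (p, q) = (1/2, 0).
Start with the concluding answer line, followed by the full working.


Answer: p = 0.5532, q = 0.4887, dp/dtau = 0.1391, dq/dtau = 1.1922

f(Y) = (dp/dtau, dq/dtau, -Gamma^p_ij Y'^i Y'^j, -Gamma^q_ij Y'^i Y'^j) with the Gammas evaluated at the stage position; h = 0.100000; intermediate values shown to 6 dp
step 0: p = 0.5000, q = 0.0000, dp/dtau = 0.1250, dq/dtau = 1.2500
step 1:
  k1: at (p, q) = (0.500000, 0.000000), (dp/dtau, dq/dtau) = (0.125000, 1.250000); Gamma_ppp = 0.222051, Gamma_ppq = -0.166538, Gamma_pqq = 0.000000, Gamma_qpp = -0.610640, Gamma_qpq = 0.457980, Gamma_qqq = 0.000000; k1 = (0.125000, 1.250000, 0.048574, -0.133577)
  k2: at (p, q) = (0.506250, 0.062500), (dp/dtau, dq/dtau) = (0.127429, 1.243321); Gamma_ppp = 0.206398, Gamma_ppq = -0.154799, Gamma_pqq = 0.000000, Gamma_qpp = -0.619896, Gamma_qpq = 0.464922, Gamma_qqq = 0.000000; k2 = (0.127429, 1.243321, 0.045699, -0.137254)
  k3: at (p, q) = (0.506371, 0.062166), (dp/dtau, dq/dtau) = (0.127285, 1.243137); Gamma_ppp = 0.206510, Gamma_ppq = -0.154883, Gamma_pqq = 0.000000, Gamma_qpp = -0.619772, Gamma_qpq = 0.464829, Gamma_qqq = 0.000000; k3 = (0.127285, 1.243137, 0.045669, -0.137061)
  k4: at (p, q) = (0.512728, 0.124314), (dp/dtau, dq/dtau) = (0.129567, 1.236294); Gamma_ppp = 0.190328, Gamma_ppq = -0.142746, Gamma_pqq = 0.000000, Gamma_qpp = -0.628182, Gamma_qpq = 0.471136, Gamma_qqq = 0.000000; k4 = (0.129567, 1.236294, 0.042536, -0.140390)
  Y <- Y + (h/6)(k1 + 2k2 + 2k3 + k4): p = 0.5127, q = 0.1243, dp/dtau = 0.1296, dq/dtau = 1.2363
step 2:
  k1: at (p, q) = (0.512733, 0.124320), (dp/dtau, dq/dtau) = (0.129564, 1.236290); Gamma_ppp = 0.190327, Gamma_ppq = -0.142745, Gamma_pqq = 0.000000, Gamma_qpp = -0.628180, Gamma_qpq = 0.471135, Gamma_qqq = 0.000000; k1 = (0.129564, 1.236290, 0.042535, -0.140387)
  k2: at (p, q) = (0.519211, 0.186135), (dp/dtau, dq/dtau) = (0.131691, 1.229271); Gamma_ppp = 0.173681, Gamma_ppq = -0.130261, Gamma_pqq = 0.000000, Gamma_qpp = -0.635690, Gamma_qpq = 0.476767, Gamma_qqq = 0.000000; k2 = (0.131691, 1.229271, 0.039162, -0.143337)
  k3: at (p, q) = (0.519318, 0.185784), (dp/dtau, dq/dtau) = (0.131522, 1.229123); Gamma_ppp = 0.173811, Gamma_ppq = -0.130358, Gamma_pqq = 0.000000, Gamma_qpp = -0.635580, Gamma_qpq = 0.476685, Gamma_qqq = 0.000000; k3 = (0.131522, 1.229123, 0.039140, -0.143125)
  k4: at (p, q) = (0.525885, 0.247232), (dp/dtau, dq/dtau) = (0.133478, 1.221978); Gamma_ppp = 0.156792, Gamma_ppq = -0.117594, Gamma_pqq = 0.000000, Gamma_qpp = -0.642168, Gamma_qpq = 0.481626, Gamma_qqq = 0.000000; k4 = (0.133478, 1.221978, 0.035567, -0.145672)
  Y <- Y + (h/6)(k1 + 2k2 + 2k3 + k4): p = 0.5259, q = 0.2472, dp/dtau = 0.1335, dq/dtau = 1.2220
step 3:
  k1: at (p, q) = (0.525891, 0.247238), (dp/dtau, dq/dtau) = (0.133476, 1.221974); Gamma_ppp = 0.156792, Gamma_ppq = -0.117594, Gamma_pqq = 0.000000, Gamma_qpp = -0.642166, Gamma_qpq = 0.481625, Gamma_qqq = 0.000000; k1 = (0.133476, 1.221974, 0.035567, -0.145669)
  k2: at (p, q) = (0.532565, 0.308336), (dp/dtau, dq/dtau) = (0.135254, 1.214690); Gamma_ppp = 0.139478, Gamma_ppq = -0.104609, Gamma_pqq = 0.000000, Gamma_qpp = -0.647795, Gamma_qpq = 0.485846, Gamma_qqq = 0.000000; k2 = (0.135254, 1.214690, 0.031821, -0.147791)
  k3: at (p, q) = (0.532654, 0.307972), (dp/dtau, dq/dtau) = (0.135067, 1.214584); Gamma_ppp = 0.139619, Gamma_ppq = -0.104715, Gamma_pqq = 0.000000, Gamma_qpp = -0.647705, Gamma_qpq = 0.485779, Gamma_qqq = 0.000000; k3 = (0.135067, 1.214584, 0.031810, -0.147568)
  k4: at (p, q) = (0.539398, 0.368696), (dp/dtau, dq/dtau) = (0.136657, 1.207217); Gamma_ppp = 0.122099, Gamma_ppq = -0.091574, Gamma_pqq = 0.000000, Gamma_qpp = -0.652377, Gamma_qpq = 0.489283, Gamma_qqq = 0.000000; k4 = (0.136657, 1.207217, 0.027935, -0.149255)
  Y <- Y + (h/6)(k1 + 2k2 + 2k3 + k4): p = 0.5394, q = 0.3687, dp/dtau = 0.1367, dq/dtau = 1.2072
step 4:
  k1: at (p, q) = (0.539404, 0.368700), (dp/dtau, dq/dtau) = (0.136655, 1.207213); Gamma_ppp = 0.122100, Gamma_ppq = -0.091575, Gamma_pqq = 0.000000, Gamma_qpp = -0.652375, Gamma_qpq = 0.489281, Gamma_qqq = 0.000000; k1 = (0.136655, 1.207213, 0.027934, -0.149252)
  k2: at (p, q) = (0.546237, 0.429061), (dp/dtau, dq/dtau) = (0.138052, 1.199750); Gamma_ppp = 0.104456, Gamma_ppq = -0.078342, Gamma_pqq = 0.000000, Gamma_qpp = -0.656068, Gamma_qpq = 0.492051, Gamma_qqq = 0.000000; k2 = (0.138052, 1.199750, 0.023960, -0.150491)
  k3: at (p, q) = (0.546307, 0.428688), (dp/dtau, dq/dtau) = (0.137853, 1.199688); Gamma_ppp = 0.104603, Gamma_ppq = -0.078453, Gamma_pqq = 0.000000, Gamma_qpp = -0.655999, Gamma_qpq = 0.492000, Gamma_qqq = 0.000000; k3 = (0.137853, 1.199688, 0.023961, -0.150268)
  k4: at (p, q) = (0.553189, 0.488669), (dp/dtau, dq/dtau) = (0.139051, 1.192186); Gamma_ppp = 0.086917, Gamma_ppq = -0.065188, Gamma_pqq = 0.000000, Gamma_qpp = -0.658738, Gamma_qpq = 0.494054, Gamma_qqq = 0.000000; k4 = (0.139051, 1.192186, 0.019932, -0.151067)
  Y <- Y + (h/6)(k1 + 2k2 + 2k3 + k4): p = 0.5532, q = 0.4887, dp/dtau = 0.1391, dq/dtau = 1.1922


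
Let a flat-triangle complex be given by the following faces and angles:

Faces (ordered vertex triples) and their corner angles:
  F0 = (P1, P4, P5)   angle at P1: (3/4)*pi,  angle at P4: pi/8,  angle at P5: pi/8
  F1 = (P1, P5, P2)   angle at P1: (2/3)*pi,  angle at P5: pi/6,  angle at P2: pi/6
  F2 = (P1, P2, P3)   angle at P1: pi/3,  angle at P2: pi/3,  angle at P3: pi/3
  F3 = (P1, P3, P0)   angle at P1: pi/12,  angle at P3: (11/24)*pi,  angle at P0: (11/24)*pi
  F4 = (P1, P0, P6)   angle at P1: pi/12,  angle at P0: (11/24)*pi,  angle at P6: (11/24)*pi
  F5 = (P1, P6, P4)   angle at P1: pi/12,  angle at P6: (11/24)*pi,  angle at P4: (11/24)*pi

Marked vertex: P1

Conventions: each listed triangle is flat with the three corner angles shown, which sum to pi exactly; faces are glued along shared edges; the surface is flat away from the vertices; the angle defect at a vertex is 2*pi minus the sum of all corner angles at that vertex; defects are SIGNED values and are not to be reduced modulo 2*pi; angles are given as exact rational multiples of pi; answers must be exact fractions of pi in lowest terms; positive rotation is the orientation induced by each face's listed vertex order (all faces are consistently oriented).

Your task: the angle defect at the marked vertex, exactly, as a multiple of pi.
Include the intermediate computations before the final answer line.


Sum of corner angles at P1: 2*pi
defect = 2*pi - 2*pi

Answer: defect(P1) = 0


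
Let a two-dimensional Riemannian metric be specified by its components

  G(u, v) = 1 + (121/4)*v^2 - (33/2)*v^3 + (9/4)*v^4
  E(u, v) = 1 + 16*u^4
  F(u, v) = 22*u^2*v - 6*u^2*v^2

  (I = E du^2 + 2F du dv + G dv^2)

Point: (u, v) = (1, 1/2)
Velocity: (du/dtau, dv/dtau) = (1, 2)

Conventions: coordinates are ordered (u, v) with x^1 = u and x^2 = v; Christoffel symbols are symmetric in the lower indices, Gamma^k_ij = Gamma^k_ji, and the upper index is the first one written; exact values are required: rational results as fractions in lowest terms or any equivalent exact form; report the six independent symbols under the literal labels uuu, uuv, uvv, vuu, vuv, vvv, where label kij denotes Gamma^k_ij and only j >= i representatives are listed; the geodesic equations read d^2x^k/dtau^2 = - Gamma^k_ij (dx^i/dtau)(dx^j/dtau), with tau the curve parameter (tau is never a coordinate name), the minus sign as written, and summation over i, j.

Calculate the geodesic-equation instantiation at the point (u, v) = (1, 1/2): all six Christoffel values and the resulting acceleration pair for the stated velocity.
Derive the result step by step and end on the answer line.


E = 17, F = 19/2, G = 425/64 at the point
E_u = 64, E_v = 0, F_u = 19, F_v = 16, G_u = 0, G_v = 19
EG - F^2 = 1449/64;  g^inv = (64/1449) * [[425/64, -19/2], [-19/2, 17]]
first-kind symbols [ij,l] = (1/2)(d_i g_jl + d_j g_il - d_l g_ij): [uu,u] = E_u/2 = 32, [uu,v] = F_u - E_v/2 = 19, [uv,u] = E_v/2 = 0, [uv,v] = G_u/2 = 0, [vv,u] = F_v - G_u/2 = 16, [vv,v] = G_v/2 = 19/2
Gamma^u_ij = (G*[ij,u] - F*[ij,v])/(EG - F^2), Gamma^v_ij = (E*[ij,v] - F*[ij,u])/(EG - F^2)
Gamma_uuu = 2048/1449, Gamma_uuv = 0, Gamma_uvv = 1024/1449, Gamma_vuu = 1216/1449, Gamma_vuv = 0, Gamma_vvv = 608/1449
d^2u/dtau^2 = -(Gamma_uuu*(1)^2 + 2*Gamma_uuv*(1)*(2) + Gamma_uvv*(2)^2) = -2048/483
d^2v/dtau^2 = -(Gamma_vuu*(1)^2 + 2*Gamma_vuv*(1)*(2) + Gamma_vvv*(2)^2) = -1216/483

Answer: Gamma_uuu = 2048/1449, Gamma_uuv = 0, Gamma_uvv = 1024/1449, Gamma_vuu = 1216/1449, Gamma_vuv = 0, Gamma_vvv = 608/1449; accelerations (d^2u/dtau^2, d^2v/dtau^2) = (-2048/483, -1216/483)


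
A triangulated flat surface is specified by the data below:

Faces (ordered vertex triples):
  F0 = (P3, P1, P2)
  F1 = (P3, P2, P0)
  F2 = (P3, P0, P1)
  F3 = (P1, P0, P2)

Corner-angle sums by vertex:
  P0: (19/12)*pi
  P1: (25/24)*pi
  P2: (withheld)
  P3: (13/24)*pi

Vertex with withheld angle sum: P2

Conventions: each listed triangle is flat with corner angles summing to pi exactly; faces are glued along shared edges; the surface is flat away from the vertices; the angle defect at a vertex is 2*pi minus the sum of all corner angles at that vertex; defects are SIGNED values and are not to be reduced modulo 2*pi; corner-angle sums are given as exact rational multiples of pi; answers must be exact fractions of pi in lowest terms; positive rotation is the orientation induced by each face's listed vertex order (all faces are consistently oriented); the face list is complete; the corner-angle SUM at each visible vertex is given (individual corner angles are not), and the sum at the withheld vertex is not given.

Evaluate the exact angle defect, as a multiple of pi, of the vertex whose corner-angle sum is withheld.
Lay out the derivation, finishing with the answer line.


V = 4, E = 6, F = 4; chi = V - E + F = 2
Gauss-Bonnet: total defect = 2*pi*chi = 4*pi; visible defects sum to (17/6)*pi

Answer: defect(P2) = (7/6)*pi


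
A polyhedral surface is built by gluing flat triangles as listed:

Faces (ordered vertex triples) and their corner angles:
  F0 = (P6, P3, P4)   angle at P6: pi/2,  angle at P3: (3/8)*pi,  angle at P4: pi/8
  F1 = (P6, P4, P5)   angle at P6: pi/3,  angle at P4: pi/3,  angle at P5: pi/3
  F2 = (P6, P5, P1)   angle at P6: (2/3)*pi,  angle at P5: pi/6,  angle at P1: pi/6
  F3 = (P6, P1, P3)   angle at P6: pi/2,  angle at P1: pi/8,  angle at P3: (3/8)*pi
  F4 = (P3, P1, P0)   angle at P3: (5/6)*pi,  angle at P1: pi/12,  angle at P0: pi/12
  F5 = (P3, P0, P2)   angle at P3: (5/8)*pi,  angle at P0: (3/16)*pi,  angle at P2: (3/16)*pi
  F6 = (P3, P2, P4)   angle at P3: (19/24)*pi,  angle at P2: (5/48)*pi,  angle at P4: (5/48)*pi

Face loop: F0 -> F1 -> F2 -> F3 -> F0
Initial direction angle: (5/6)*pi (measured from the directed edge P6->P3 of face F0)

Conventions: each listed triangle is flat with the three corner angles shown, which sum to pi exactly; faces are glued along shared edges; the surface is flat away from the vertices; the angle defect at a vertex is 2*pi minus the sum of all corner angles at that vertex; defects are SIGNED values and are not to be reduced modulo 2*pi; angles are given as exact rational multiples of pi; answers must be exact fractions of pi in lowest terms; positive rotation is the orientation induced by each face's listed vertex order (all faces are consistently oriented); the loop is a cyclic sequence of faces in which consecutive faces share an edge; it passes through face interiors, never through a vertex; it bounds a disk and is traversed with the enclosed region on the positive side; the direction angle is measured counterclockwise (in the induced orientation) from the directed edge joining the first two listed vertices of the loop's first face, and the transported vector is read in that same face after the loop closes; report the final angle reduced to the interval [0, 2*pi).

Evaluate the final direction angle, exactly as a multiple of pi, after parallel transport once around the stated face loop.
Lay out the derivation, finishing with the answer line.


enclosed vertex P6: corner angles sum to 2*pi, defect = 2*pi - 2*pi = 0
final direction = starting direction + enclosed defect total, reduced mod 2*pi (induced orientation)
final angle = (5/6)*pi + 0 = (5/6)*pi (mod 2*pi)

Answer: final direction angle = (5/6)*pi


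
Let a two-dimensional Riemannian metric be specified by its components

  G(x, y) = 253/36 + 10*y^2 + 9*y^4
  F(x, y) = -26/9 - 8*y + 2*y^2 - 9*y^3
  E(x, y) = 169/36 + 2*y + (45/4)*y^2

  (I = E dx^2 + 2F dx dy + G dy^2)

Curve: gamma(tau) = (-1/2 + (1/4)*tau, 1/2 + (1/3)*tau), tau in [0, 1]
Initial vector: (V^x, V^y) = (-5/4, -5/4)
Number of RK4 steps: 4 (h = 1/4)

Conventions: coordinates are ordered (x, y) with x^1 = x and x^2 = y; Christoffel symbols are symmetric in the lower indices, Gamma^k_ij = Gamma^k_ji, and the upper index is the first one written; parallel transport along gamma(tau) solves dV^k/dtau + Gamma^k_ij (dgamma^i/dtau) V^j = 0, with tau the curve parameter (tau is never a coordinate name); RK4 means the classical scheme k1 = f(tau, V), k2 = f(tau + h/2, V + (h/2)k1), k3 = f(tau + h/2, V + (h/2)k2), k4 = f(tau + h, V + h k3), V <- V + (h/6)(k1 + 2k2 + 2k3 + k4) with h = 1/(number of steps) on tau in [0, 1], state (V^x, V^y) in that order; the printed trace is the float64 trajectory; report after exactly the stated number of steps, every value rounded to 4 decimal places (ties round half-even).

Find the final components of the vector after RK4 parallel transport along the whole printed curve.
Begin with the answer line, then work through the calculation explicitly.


Answer: V^x = -1.0589, V^y = -0.9601

gamma'(tau) = (1/4, 1/3); f(tau, V)^k = -Gamma^k_ij(gamma(tau)) gamma'^i(tau) V^j; h = 1/4; intermediate values shown to 6 dp
curve data and Christoffel symbols at the stage parameters:
  tau = 0.000000: gamma = (-0.500000, 0.500000), gamma' = (0.250000, 0.333333); Gamma_xxx = -1.694396, Gamma_xxy = 2.275377, Gamma_xyy = -2.524782, Gamma_yxx = -1.918332, Gamma_yxy = 1.694396, Gamma_yyy = -1.161607
  tau = 0.125000: gamma = (-0.468750, 0.541667), gamma' = (0.250000, 0.333333); Gamma_xxx = -1.765057, Gamma_xxy = 2.349522, Gamma_xyy = -2.496306, Gamma_yxx = -1.986693, Gamma_yxy = 1.765057, Gamma_yyy = -1.104380
  tau = 0.250000: gamma = (-0.437500, 0.583333), gamma' = (0.250000, 0.333333); Gamma_xxx = -1.812438, Gamma_xxy = 2.400691, Gamma_xyy = -2.461093, Gamma_yxx = -2.027504, Gamma_yxy = 1.812438, Gamma_yyy = -1.038155
  tau = 0.375000: gamma = (-0.406250, 0.625000), gamma' = (0.250000, 0.333333); Gamma_xxx = -1.837752, Gamma_xxy = 2.430739, Gamma_xyy = -2.421013, Gamma_yxx = -2.041985, Gamma_yxy = 1.837752, Gamma_yyy = -0.965504
  tau = 0.500000: gamma = (-0.375000, 0.666667), gamma' = (0.250000, 0.333333); Gamma_xxx = -1.843096, Gamma_xxy = 2.442102, Gamma_xyy = -2.377955, Gamma_yxx = -2.032525, Gamma_yxy = 1.843096, Gamma_yyy = -0.889023
  tau = 0.625000: gamma = (-0.343750, 0.708333), gamma' = (0.250000, 0.333333); Gamma_xxx = -1.831127, Gamma_xxy = 2.437515, Gamma_xyy = -2.333669, Gamma_yxx = -2.002304, Gamma_yxy = 1.831127, Gamma_yyy = -0.811136
  tau = 0.750000: gamma = (-0.312500, 0.750000), gamma' = (0.250000, 0.333333); Gamma_xxx = -1.804756, Gamma_xxy = 2.419779, Gamma_xyy = -2.289670, Gamma_yxx = -1.954904, Gamma_yxy = 1.804756, Gamma_yyy = -0.733953
  tau = 0.875000: gamma = (-0.281250, 0.791667), gamma' = (0.250000, 0.333333); Gamma_xxx = -1.766899, Gamma_xxy = 2.391580, Gamma_xyy = -2.247187, Gamma_yxx = -1.893981, Gamma_yxy = 1.766899, Gamma_yyy = -0.659192
  tau = 1.000000: gamma = (-0.250000, 0.833333), gamma' = (0.250000, 0.333333); Gamma_xxx = -1.720300, Gamma_xxy = 2.355364, Gamma_xyy = -2.207147, Gamma_yxx = -1.823018, Gamma_yxy = 1.720300, Gamma_yyy = -0.588155
step 0: V^x = -1.2500, V^y = -1.2500
step 1: k1 = (0.077638, 0.152016), k2 = (0.122817, 0.203742), k3 = (0.122468, 0.202751), k4 = (0.159195, 0.247005); V <- V + (h/6)(k1 + 2k2 + 2k3 + k4): V^x = -1.2197, V^y = -1.1995
step 2: k1 = (0.159261, 0.247055), k2 = (0.187966, 0.283289), k3 = (0.187610, 0.282299), k4 = (0.208693, 0.310223); V <- V + (h/6)(k1 + 2k2 + 2k3 + k4): V^x = -1.1731, V^y = -1.1291
step 3: k1 = (0.208749, 0.310288), k2 = (0.223119, 0.330274), k3 = (0.222903, 0.329609), k4 = (0.231429, 0.342295); V <- V + (h/6)(k1 + 2k2 + 2k3 + k4): V^x = -1.1176, V^y = -1.0470
step 4: k1 = (0.231471, 0.342365), k2 = (0.235172, 0.348624), k3 = (0.235125, 0.348397), k4 = (0.234933, 0.349226); V <- V + (h/6)(k1 + 2k2 + 2k3 + k4): V^x = -1.0589, V^y = -0.9601


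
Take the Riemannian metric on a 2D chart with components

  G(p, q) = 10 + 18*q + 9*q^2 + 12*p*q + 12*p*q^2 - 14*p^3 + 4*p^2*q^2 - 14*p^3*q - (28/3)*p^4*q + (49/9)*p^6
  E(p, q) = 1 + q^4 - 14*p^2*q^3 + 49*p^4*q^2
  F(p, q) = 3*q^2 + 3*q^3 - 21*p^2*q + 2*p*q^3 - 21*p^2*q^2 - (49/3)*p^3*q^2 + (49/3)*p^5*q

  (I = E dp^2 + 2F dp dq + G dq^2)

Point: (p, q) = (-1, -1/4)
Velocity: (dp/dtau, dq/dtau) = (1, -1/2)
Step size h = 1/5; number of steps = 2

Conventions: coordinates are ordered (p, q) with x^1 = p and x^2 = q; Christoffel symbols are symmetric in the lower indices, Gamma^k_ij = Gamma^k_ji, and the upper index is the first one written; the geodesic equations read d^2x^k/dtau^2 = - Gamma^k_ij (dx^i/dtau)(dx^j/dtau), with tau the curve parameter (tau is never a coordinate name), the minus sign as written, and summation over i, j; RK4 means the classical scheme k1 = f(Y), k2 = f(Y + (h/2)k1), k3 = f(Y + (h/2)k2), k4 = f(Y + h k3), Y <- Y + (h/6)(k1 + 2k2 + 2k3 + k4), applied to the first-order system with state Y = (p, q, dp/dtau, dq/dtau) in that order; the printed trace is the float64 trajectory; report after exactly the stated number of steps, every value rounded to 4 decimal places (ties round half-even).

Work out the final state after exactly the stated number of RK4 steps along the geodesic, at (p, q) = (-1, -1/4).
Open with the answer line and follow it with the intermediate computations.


Answer: p = -0.6244, q = -0.5056, dp/dtau = 0.8688, dq/dtau = -0.7737

f(Y) = (dp/dtau, dq/dtau, -Gamma^p_ij Y'^i Y'^j, -Gamma^q_ij Y'^i Y'^j) with the Gammas evaluated at the stage position; h = 0.200000; intermediate values shown to 6 dp
step 0: p = -1.0000, q = -0.2500, dp/dtau = 1.0000, dq/dtau = -0.5000
step 1:
  k1: at (p, q) = (-1.000000, -0.250000), (dp/dtau, dq/dtau) = (1.000000, -0.500000); Gamma_ppp = -0.210578, Gamma_ppq = -0.451238, Gamma_pqq = 0.060165, Gamma_qpp = -0.590586, Gamma_qpq = -1.265542, Gamma_qqq = 0.168739; k1 = (1.000000, -0.500000, -0.255702, -0.717140)
  k2: at (p, q) = (-0.900000, -0.300000), (dp/dtau, dq/dtau) = (0.974430, -0.571714); Gamma_ppp = -0.293683, Gamma_ppq = -0.487142, Gamma_pqq = 0.093233, Gamma_qpp = -0.711826, Gamma_qpq = -1.180727, Gamma_qqq = 0.225976; k2 = (0.974430, -0.571714, -0.294386, -0.713528)
  k3: at (p, q) = (-0.902557, -0.307171), (dp/dtau, dq/dtau) = (0.970561, -0.571353); Gamma_ppp = -0.307274, Gamma_ppq = -0.500065, Gamma_pqq = 0.094595, Gamma_qpp = -0.723855, Gamma_qpq = -1.178019, Gamma_qqq = 0.222841; k3 = (0.970561, -0.571353, -0.296036, -0.697382)
  k4: at (p, q) = (-0.805888, -0.364271), (dp/dtau, dq/dtau) = (0.940793, -0.639476); Gamma_ppp = -0.408303, Gamma_ppq = -0.524029, Gamma_pqq = 0.137916, Gamma_qpp = -0.848124, Gamma_qpq = -1.088511, Gamma_qqq = 0.286479; k4 = (0.940793, -0.639476, -0.325541, -0.676211)
  Y <- Y + (h/6)(k1 + 2k2 + 2k3 + k4): p = -0.8056, q = -0.3642, dp/dtau = 0.9413, dq/dtau = -0.6405
step 2:
  k1: at (p, q) = (-0.805641, -0.364187), (dp/dtau, dq/dtau) = (0.941264, -0.640506); Gamma_ppp = -0.408070, Gamma_ppq = -0.523718, Gamma_pqq = 0.137960, Gamma_qpp = -0.848060, Gamma_qpq = -1.088402, Gamma_qqq = 0.286712; k1 = (0.941264, -0.640506, -0.326540, -0.678623)
  k2: at (p, q) = (-0.711514, -0.428238), (dp/dtau, dq/dtau) = (0.908610, -0.708368); Gamma_ppp = -0.521575, Gamma_ppq = -0.538018, Gamma_pqq = 0.192816, Gamma_qpp = -0.970549, Gamma_qpq = -1.001147, Gamma_qqq = 0.358794; k2 = (0.908610, -0.708368, -0.358724, -0.667516)
  k3: at (p, q) = (-0.714780, -0.435024), (dp/dtau, dq/dtau) = (0.905391, -0.707257); Gamma_ppp = -0.539255, Gamma_ppq = -0.550796, Gamma_pqq = 0.194537, Gamma_qpp = -0.979259, Gamma_qpq = -1.000218, Gamma_qqq = 0.353269; k3 = (0.905391, -0.707257, -0.360664, -0.654947)
  k4: at (p, q) = (-0.624563, -0.505638), (dp/dtau, dq/dtau) = (0.869131, -0.771495); Gamma_ppp = -0.665137, Gamma_ppq = -0.562925, Gamma_pqq = 0.263404, Gamma_qpp = -1.090645, Gamma_qpq = -0.923045, Gamma_qqq = 0.431911; k4 = (0.869131, -0.771495, -0.409259, -0.671074)
  Y <- Y + (h/6)(k1 + 2k2 + 2k3 + k4): p = -0.6244, q = -0.5056, dp/dtau = 0.8688, dq/dtau = -0.7737


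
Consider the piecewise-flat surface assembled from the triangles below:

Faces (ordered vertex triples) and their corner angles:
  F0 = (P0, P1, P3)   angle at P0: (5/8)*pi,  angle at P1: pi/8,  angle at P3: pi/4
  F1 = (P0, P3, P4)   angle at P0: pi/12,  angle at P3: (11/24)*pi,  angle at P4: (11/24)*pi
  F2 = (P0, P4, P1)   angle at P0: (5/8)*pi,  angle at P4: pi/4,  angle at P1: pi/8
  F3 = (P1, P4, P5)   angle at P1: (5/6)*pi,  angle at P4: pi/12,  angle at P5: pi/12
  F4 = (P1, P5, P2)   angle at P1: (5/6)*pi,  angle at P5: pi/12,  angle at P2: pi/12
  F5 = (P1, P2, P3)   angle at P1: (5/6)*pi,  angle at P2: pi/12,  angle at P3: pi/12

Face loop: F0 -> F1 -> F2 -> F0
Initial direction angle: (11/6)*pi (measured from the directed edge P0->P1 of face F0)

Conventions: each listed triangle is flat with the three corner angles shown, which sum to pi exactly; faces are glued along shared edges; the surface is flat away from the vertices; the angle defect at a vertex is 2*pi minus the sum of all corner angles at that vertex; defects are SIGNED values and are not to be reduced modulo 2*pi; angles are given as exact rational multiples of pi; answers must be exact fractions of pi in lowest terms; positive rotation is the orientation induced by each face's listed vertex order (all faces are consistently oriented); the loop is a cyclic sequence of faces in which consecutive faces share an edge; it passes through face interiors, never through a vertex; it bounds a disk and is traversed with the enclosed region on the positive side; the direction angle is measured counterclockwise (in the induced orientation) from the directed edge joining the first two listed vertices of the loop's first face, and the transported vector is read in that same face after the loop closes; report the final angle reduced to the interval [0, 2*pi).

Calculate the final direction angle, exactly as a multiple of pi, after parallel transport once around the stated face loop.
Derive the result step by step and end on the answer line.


enclosed vertex P0: corner angles sum to (4/3)*pi, defect = 2*pi - (4/3)*pi = (2/3)*pi
holonomy = initial angle + sum of enclosed defects (mod 2*pi), positive in the induced orientation
final angle = (11/6)*pi + (2/3)*pi = pi/2 (mod 2*pi)

Answer: final direction angle = pi/2


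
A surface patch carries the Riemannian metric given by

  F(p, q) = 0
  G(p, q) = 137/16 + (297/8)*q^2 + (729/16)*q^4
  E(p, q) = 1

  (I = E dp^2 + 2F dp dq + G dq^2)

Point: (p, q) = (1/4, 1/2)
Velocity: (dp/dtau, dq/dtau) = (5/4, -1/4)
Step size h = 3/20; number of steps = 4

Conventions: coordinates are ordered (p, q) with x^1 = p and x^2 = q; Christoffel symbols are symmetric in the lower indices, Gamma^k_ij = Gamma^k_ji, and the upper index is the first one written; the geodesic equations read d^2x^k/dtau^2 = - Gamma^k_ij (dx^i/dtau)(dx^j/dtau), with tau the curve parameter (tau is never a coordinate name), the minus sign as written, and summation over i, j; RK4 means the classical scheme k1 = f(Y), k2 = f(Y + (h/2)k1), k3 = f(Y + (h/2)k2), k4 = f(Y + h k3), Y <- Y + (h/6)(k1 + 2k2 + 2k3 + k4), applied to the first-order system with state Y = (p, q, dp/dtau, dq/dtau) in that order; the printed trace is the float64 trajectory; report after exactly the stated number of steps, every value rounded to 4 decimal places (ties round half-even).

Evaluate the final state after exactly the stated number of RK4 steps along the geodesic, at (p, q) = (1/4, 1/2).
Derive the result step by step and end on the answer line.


f(Y) = (dp/dtau, dq/dtau, -Gamma^p_ij Y'^i Y'^j, -Gamma^q_ij Y'^i Y'^j) with the Gammas evaluated at the stage position; h = 0.150000; intermediate values shown to 6 dp
step 0: p = 0.2500, q = 0.5000, dp/dtau = 1.2500, dq/dtau = -0.2500
step 1:
  k1: at (p, q) = (0.250000, 0.500000), (dp/dtau, dq/dtau) = (1.250000, -0.250000); Gamma_ppp = 0.000000, Gamma_ppq = 0.000000, Gamma_pqq = 0.000000, Gamma_qpp = 0.000000, Gamma_qpq = 0.000000, Gamma_qqq = 1.447612; k1 = (1.250000, -0.250000, 0.000000, -0.090476)
  k2: at (p, q) = (0.343750, 0.481250), (dp/dtau, dq/dtau) = (1.250000, -0.256786); Gamma_ppp = 0.000000, Gamma_ppq = 0.000000, Gamma_pqq = 0.000000, Gamma_qpp = 0.000000, Gamma_qpq = 0.000000, Gamma_qqq = 1.429408; k2 = (1.250000, -0.256786, 0.000000, -0.094254)
  k3: at (p, q) = (0.343750, 0.480741), (dp/dtau, dq/dtau) = (1.250000, -0.257069); Gamma_ppp = 0.000000, Gamma_ppq = 0.000000, Gamma_pqq = 0.000000, Gamma_qpp = 0.000000, Gamma_qpq = 0.000000, Gamma_qqq = 1.428879; k3 = (1.250000, -0.257069, 0.000000, -0.094427)
  k4: at (p, q) = (0.437500, 0.461440), (dp/dtau, dq/dtau) = (1.250000, -0.264164); Gamma_ppp = 0.000000, Gamma_ppq = 0.000000, Gamma_pqq = 0.000000, Gamma_qpp = 0.000000, Gamma_qpq = 0.000000, Gamma_qqq = 1.407440; k4 = (1.250000, -0.264164, 0.000000, -0.098215)
  Y <- Y + (h/6)(k1 + 2k2 + 2k3 + k4): p = 0.4375, q = 0.4615, dp/dtau = 1.2500, dq/dtau = -0.2642
step 2:
  k1: at (p, q) = (0.437500, 0.461453), (dp/dtau, dq/dtau) = (1.250000, -0.264151); Gamma_ppp = 0.000000, Gamma_ppq = 0.000000, Gamma_pqq = 0.000000, Gamma_qpp = 0.000000, Gamma_qpq = 0.000000, Gamma_qqq = 1.407456; k1 = (1.250000, -0.264151, 0.000000, -0.098207)
  k2: at (p, q) = (0.531250, 0.441642), (dp/dtau, dq/dtau) = (1.250000, -0.271517); Gamma_ppp = 0.000000, Gamma_ppq = 0.000000, Gamma_pqq = 0.000000, Gamma_qpp = 0.000000, Gamma_qpq = 0.000000, Gamma_qqq = 1.382538; k2 = (1.250000, -0.271517, 0.000000, -0.101923)
  k3: at (p, q) = (0.531250, 0.441089), (dp/dtau, dq/dtau) = (1.250000, -0.271795); Gamma_ppp = 0.000000, Gamma_ppq = 0.000000, Gamma_pqq = 0.000000, Gamma_qpp = 0.000000, Gamma_qpq = 0.000000, Gamma_qqq = 1.381799; k3 = (1.250000, -0.271795, 0.000000, -0.102077)
  k4: at (p, q) = (0.625000, 0.420684), (dp/dtau, dq/dtau) = (1.250000, -0.279463); Gamma_ppp = 0.000000, Gamma_ppq = 0.000000, Gamma_pqq = 0.000000, Gamma_qpp = 0.000000, Gamma_qpq = 0.000000, Gamma_qqq = 1.352812; k4 = (1.250000, -0.279463, 0.000000, -0.105654)
  Y <- Y + (h/6)(k1 + 2k2 + 2k3 + k4): p = 0.6250, q = 0.4207, dp/dtau = 1.2500, dq/dtau = -0.2794
step 3:
  k1: at (p, q) = (0.625000, 0.420697), (dp/dtau, dq/dtau) = (1.250000, -0.279448); Gamma_ppp = 0.000000, Gamma_ppq = 0.000000, Gamma_pqq = 0.000000, Gamma_qpp = 0.000000, Gamma_qpq = 0.000000, Gamma_qqq = 1.352832; k1 = (1.250000, -0.279448, 0.000000, -0.105644)
  k2: at (p, q) = (0.718750, 0.399739), (dp/dtau, dq/dtau) = (1.250000, -0.287371); Gamma_ppp = 0.000000, Gamma_ppq = 0.000000, Gamma_pqq = 0.000000, Gamma_qpp = 0.000000, Gamma_qpq = 0.000000, Gamma_qqq = 1.319501; k2 = (1.250000, -0.287371, 0.000000, -0.108967)
  k3: at (p, q) = (0.718750, 0.399144), (dp/dtau, dq/dtau) = (1.250000, -0.287620); Gamma_ppp = 0.000000, Gamma_ppq = 0.000000, Gamma_pqq = 0.000000, Gamma_qpp = 0.000000, Gamma_qpq = 0.000000, Gamma_qqq = 1.318502; k3 = (1.250000, -0.287620, 0.000000, -0.109074)
  k4: at (p, q) = (0.812500, 0.377554), (dp/dtau, dq/dtau) = (1.250000, -0.295809); Gamma_ppp = 0.000000, Gamma_ppq = 0.000000, Gamma_pqq = 0.000000, Gamma_qpp = 0.000000, Gamma_qpq = 0.000000, Gamma_qqq = 1.280142; k4 = (1.250000, -0.295809, 0.000000, -0.112016)
  Y <- Y + (h/6)(k1 + 2k2 + 2k3 + k4): p = 0.8125, q = 0.3776, dp/dtau = 1.2500, dq/dtau = -0.2958
step 4:
  k1: at (p, q) = (0.812500, 0.377566), (dp/dtau, dq/dtau) = (1.250000, -0.295791); Gamma_ppp = 0.000000, Gamma_ppq = 0.000000, Gamma_pqq = 0.000000, Gamma_qpp = 0.000000, Gamma_qpq = 0.000000, Gamma_qqq = 1.280164; k1 = (1.250000, -0.295791, 0.000000, -0.112005)
  k2: at (p, q) = (0.906250, 0.355382), (dp/dtau, dq/dtau) = (1.250000, -0.304192); Gamma_ppp = 0.000000, Gamma_ppq = 0.000000, Gamma_pqq = 0.000000, Gamma_qpp = 0.000000, Gamma_qpq = 0.000000, Gamma_qqq = 1.236482; k2 = (1.250000, -0.304192, 0.000000, -0.114415)
  k3: at (p, q) = (0.906250, 0.354752), (dp/dtau, dq/dtau) = (1.250000, -0.304372); Gamma_ppp = 0.000000, Gamma_ppq = 0.000000, Gamma_pqq = 0.000000, Gamma_qpp = 0.000000, Gamma_qpq = 0.000000, Gamma_qqq = 1.235177; k3 = (1.250000, -0.304372, 0.000000, -0.114430)
  k4: at (p, q) = (1.000000, 0.331910), (dp/dtau, dq/dtau) = (1.250000, -0.312956); Gamma_ppp = 0.000000, Gamma_ppq = 0.000000, Gamma_pqq = 0.000000, Gamma_qpp = 0.000000, Gamma_qpq = 0.000000, Gamma_qqq = 1.185442; k4 = (1.250000, -0.312956, 0.000000, -0.116104)
  Y <- Y + (h/6)(k1 + 2k2 + 2k3 + k4): p = 1.0000, q = 0.3319, dp/dtau = 1.2500, dq/dtau = -0.3129

Answer: p = 1.0000, q = 0.3319, dp/dtau = 1.2500, dq/dtau = -0.3129


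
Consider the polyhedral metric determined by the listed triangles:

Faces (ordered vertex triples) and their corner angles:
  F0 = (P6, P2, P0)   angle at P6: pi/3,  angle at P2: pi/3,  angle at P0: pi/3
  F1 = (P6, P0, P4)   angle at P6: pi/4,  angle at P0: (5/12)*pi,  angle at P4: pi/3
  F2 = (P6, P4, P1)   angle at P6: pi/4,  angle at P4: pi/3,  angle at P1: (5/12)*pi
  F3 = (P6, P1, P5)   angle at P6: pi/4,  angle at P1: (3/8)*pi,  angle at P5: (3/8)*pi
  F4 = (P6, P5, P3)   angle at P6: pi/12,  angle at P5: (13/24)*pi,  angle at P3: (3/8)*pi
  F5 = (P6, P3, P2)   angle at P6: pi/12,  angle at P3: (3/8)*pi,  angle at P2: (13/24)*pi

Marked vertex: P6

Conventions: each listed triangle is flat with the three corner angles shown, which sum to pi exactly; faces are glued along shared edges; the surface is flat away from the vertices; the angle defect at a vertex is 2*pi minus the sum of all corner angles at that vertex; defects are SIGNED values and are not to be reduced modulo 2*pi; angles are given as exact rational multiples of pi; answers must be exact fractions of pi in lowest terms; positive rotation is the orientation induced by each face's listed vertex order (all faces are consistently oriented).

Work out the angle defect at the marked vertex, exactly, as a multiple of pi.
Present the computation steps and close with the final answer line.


Sum of corner angles at P6: (5/4)*pi
defect = 2*pi - (5/4)*pi

Answer: defect(P6) = (3/4)*pi


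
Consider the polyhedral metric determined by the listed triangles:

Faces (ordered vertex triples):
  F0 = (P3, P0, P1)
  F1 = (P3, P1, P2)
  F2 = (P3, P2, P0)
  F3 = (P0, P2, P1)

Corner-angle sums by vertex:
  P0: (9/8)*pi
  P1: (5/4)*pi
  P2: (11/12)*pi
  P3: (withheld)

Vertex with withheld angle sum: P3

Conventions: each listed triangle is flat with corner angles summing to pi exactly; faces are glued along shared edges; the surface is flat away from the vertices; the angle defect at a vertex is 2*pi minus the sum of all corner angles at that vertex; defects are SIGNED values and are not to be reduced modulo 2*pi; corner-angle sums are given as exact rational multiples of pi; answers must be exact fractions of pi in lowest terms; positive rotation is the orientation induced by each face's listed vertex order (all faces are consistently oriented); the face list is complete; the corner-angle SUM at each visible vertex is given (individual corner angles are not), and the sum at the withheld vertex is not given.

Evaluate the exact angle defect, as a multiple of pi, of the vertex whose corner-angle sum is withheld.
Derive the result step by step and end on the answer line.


V = 4, E = 6, F = 4; chi = V - E + F = 2
Gauss-Bonnet: total defect = 2*pi*chi = 4*pi; visible defects sum to (65/24)*pi

Answer: defect(P3) = (31/24)*pi


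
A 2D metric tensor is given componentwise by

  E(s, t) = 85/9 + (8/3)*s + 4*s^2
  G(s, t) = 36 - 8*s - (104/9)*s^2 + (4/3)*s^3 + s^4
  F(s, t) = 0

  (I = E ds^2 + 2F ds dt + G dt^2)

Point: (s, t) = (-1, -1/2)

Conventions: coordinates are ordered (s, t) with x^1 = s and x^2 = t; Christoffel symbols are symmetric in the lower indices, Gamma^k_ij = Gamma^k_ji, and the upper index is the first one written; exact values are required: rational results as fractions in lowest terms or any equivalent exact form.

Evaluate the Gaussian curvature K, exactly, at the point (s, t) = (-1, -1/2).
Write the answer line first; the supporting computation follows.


Answer: K = 4374/159953

E = 97/9, F = 0, G = 289/9, EG - F^2 = 28033/81 at the point
E_s = -16/3, E_t = 0, F_s = 0, F_t = 0, G_s = 136/9, G_t = 0
E_tt = 0, F_st = 0, G_ss = -172/9
Apply the Brioschi formula K = (det M1 - det M2)/(EG - F^2)^2 over the derivative matrices of E, F, G.
M1 = [[-E_tt/2 + F_st - G_ss/2, E_s/2, F_s - E_t/2], [F_t - G_s/2, E, F], [G_t/2, F, G]] = [[86/9, -8/3, 0], [-68/9, 97/9, 0], [0, 0, 289/9]]; det M1 = 1939190/729
M2 = [[0, E_t/2, G_s/2], [E_t/2, E, F], [G_s/2, F, G]] = [[0, 0, 68/9], [0, 97/9, 0], [68/9, 0, 289/9]]; det M2 = -448528/729
det M1 - det M2 = 9826/3; K = 9826/3 / (28033/81)^2 = 4374/159953


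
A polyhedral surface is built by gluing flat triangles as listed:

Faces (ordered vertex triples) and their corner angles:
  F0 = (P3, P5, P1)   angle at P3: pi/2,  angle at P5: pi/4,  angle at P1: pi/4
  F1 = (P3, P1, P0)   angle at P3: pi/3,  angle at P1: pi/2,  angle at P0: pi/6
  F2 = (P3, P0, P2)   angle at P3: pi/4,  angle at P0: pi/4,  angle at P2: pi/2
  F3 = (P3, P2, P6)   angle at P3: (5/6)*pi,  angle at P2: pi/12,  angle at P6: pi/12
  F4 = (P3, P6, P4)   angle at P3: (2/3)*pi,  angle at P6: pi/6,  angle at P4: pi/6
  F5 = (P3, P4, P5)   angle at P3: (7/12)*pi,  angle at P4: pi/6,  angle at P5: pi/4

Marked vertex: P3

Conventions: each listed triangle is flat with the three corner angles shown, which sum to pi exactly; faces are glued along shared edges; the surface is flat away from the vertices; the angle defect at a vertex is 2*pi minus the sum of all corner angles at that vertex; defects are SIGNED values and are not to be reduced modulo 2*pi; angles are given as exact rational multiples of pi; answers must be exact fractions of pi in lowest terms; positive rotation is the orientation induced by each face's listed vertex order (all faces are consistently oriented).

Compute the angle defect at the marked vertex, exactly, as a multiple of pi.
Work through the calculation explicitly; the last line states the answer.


Sum of corner angles at P3: (19/6)*pi
defect = 2*pi - (19/6)*pi

Answer: defect(P3) = (-7/6)*pi


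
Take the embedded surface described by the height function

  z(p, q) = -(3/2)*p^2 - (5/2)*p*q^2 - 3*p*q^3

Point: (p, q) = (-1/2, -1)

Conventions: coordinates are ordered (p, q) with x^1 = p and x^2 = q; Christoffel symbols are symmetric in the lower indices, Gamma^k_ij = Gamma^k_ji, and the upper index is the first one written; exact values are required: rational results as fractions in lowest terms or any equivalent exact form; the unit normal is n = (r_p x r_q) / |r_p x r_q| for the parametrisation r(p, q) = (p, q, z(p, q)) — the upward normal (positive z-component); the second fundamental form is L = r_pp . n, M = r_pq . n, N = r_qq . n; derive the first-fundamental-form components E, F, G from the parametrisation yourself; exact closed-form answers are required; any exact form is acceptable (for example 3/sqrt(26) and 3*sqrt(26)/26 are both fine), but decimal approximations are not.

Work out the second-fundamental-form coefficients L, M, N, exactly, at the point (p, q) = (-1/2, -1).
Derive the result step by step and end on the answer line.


z_p = 2, z_q = 2, z_pp = -3, z_pq = -4, z_qq = -13/2
E = 5, F = 4, G = 5; answer radicand W^2 = 9
unnormalised second-form numerators: l = -3, m = -4, n = -13/2; L = l/sqrt(9), and similarly M = m/sqrt(W^2), N = n/sqrt(W^2)

Answer: L = -1, M = -4/3, N = -13/6


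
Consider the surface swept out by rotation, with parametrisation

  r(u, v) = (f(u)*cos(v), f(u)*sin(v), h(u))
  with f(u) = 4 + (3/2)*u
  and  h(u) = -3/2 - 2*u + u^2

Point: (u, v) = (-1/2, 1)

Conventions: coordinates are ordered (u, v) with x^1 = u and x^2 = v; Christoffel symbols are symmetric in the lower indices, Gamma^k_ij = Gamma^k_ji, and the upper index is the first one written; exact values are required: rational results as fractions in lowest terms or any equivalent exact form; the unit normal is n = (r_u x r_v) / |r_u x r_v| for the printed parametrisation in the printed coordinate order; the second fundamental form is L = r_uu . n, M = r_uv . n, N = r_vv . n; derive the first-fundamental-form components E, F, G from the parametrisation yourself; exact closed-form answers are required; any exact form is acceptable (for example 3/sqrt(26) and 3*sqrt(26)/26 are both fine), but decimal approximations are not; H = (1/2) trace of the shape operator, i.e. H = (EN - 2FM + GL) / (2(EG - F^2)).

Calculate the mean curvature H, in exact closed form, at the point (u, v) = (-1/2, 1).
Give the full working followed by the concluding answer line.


f = 13/4, f' = 3/2, f'' = 0, h' = -3, h'' = 2
E = 45/4, F = 0, G = 169/16; answer radicand W^2 = 45/4
unnormalised second-form numerators: l = 3, m = 0, n = -39/4; L = l/sqrt(45/4), and similarly M = m/sqrt(W^2), N = n/sqrt(W^2)
H = (E*n - 2*F*m + G*l) / (2*(EG - F^2)*sqrt(W^2)); E*n - 2*F*m + G*l = -78, EG - F^2 = 7605/64, so H = (-64/195)/sqrt(45/4)

Answer: H = -128*sqrt(5)/2925


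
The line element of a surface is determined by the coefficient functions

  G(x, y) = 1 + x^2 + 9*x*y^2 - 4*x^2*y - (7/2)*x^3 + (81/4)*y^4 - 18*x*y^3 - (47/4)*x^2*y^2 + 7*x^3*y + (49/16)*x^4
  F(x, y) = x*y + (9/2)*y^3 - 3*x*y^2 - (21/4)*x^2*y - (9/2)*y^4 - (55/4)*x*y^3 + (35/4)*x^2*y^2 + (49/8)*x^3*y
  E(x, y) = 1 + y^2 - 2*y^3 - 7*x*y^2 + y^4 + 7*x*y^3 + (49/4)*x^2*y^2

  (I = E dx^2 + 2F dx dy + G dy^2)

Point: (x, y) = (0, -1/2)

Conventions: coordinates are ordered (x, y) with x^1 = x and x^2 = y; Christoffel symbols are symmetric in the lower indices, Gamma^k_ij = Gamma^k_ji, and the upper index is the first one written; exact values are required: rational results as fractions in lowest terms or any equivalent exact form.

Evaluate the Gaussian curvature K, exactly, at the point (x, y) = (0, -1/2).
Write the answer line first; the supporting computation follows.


Answer: K = -48640/32761

E = 25/16, F = -27/32, G = 145/64, EG - F^2 = 181/64 at the point
E_x = -21/8, E_y = -3, F_x = 15/32, F_y = 45/8, G_x = 9/2, G_y = -81/8
E_yy = 11, F_xy = -101/16, G_xx = 1/8
Apply the Brioschi formula K = (det M1 - det M2)/(EG - F^2)^2 over the derivative matrices of E, F, G.
M1 = [[-E_yy/2 + F_xy - G_xx/2, E_x/2, F_x - E_y/2], [F_y - G_x/2, E, F], [G_y/2, F, G]] = [[-95/8, -21/16, 63/32], [27/8, 25/16, -27/32], [-81/16, -27/32, 145/64]]; det M1 = -307/16
M2 = [[0, E_y/2, G_x/2], [E_y/2, E, F], [G_x/2, F, G]] = [[0, -3/2, 9/4], [-3/2, 25/16, -27/32], [9/4, -27/32, 145/64]]; det M2 = -117/16
det M1 - det M2 = -95/8; K = -95/8 / (181/64)^2 = -48640/32761
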